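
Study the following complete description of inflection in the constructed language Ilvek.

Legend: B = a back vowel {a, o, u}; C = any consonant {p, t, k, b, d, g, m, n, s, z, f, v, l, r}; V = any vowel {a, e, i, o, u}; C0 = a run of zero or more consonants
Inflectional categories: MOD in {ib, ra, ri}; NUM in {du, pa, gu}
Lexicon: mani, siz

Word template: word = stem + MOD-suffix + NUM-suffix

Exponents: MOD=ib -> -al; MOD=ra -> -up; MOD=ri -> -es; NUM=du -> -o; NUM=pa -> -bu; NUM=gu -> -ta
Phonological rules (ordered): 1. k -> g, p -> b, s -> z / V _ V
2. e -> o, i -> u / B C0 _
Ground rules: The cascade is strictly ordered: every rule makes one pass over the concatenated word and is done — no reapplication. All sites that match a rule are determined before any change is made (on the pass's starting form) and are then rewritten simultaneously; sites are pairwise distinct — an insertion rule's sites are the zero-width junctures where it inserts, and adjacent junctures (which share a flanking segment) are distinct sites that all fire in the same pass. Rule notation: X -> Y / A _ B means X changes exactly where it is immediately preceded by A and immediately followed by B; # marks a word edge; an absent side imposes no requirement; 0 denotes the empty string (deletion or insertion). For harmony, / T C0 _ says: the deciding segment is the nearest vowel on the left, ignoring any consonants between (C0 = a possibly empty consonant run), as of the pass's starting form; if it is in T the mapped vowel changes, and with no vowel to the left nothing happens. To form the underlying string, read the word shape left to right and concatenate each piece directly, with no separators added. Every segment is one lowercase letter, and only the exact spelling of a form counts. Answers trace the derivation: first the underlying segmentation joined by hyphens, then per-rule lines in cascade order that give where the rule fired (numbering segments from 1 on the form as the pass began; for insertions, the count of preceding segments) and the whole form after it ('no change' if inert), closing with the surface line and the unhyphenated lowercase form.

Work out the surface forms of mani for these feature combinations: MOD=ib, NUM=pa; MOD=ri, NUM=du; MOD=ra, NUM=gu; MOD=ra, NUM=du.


cell MOD=ib, NUM=pa:
underlying: mani-al-bu
1. k -> g, p -> b, s -> z / V _ V: no change
2. e -> o, i -> u / B C0 _: fires at position(s) 4: manualbu
surface: manualbu

cell MOD=ri, NUM=du:
underlying: mani-es-o
1. k -> g, p -> b, s -> z / V _ V: fires at position(s) 6: maniezo
2. e -> o, i -> u / B C0 _: fires at position(s) 4: manuezo
surface: manuezo

cell MOD=ra, NUM=gu:
underlying: mani-up-ta
1. k -> g, p -> b, s -> z / V _ V: no change
2. e -> o, i -> u / B C0 _: fires at position(s) 4: manuupta
surface: manuupta

cell MOD=ra, NUM=du:
underlying: mani-up-o
1. k -> g, p -> b, s -> z / V _ V: fires at position(s) 6: maniubo
2. e -> o, i -> u / B C0 _: fires at position(s) 4: manuubo
surface: manuubo


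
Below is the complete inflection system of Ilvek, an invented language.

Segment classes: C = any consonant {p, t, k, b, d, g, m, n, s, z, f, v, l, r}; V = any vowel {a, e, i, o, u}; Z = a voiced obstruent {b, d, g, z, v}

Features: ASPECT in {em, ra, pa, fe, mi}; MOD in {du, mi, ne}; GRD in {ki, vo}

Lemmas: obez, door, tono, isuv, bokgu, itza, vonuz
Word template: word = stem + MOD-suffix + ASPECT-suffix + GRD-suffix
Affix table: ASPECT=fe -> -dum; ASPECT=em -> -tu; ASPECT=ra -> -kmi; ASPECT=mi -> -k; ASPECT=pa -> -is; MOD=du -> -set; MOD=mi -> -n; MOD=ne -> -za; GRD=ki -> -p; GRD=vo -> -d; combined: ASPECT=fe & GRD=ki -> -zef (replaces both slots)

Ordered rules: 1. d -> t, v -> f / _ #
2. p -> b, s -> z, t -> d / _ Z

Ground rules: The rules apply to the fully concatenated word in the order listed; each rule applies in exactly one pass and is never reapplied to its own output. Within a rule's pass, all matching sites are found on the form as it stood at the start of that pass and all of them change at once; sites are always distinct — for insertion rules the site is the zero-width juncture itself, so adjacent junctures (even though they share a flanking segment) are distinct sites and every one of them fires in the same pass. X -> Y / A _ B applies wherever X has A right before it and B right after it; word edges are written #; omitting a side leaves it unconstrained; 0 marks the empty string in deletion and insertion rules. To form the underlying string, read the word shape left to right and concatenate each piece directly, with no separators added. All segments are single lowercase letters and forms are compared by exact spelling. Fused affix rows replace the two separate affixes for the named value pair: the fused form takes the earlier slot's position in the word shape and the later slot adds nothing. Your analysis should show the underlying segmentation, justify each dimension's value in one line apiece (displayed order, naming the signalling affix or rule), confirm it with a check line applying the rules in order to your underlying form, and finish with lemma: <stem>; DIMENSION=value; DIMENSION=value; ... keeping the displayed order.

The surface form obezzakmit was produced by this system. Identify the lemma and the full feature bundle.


underlying: obez-za-kmi-d
ASPECT=ra - signalled by the affix -kmi
MOD=ne - signalled by the affix -za
GRD=vo - signalled by the affix -d
check: obezzakmid -> obezzakmit -> obezzakmit
lemma: obez; ASPECT=ra; MOD=ne; GRD=vo


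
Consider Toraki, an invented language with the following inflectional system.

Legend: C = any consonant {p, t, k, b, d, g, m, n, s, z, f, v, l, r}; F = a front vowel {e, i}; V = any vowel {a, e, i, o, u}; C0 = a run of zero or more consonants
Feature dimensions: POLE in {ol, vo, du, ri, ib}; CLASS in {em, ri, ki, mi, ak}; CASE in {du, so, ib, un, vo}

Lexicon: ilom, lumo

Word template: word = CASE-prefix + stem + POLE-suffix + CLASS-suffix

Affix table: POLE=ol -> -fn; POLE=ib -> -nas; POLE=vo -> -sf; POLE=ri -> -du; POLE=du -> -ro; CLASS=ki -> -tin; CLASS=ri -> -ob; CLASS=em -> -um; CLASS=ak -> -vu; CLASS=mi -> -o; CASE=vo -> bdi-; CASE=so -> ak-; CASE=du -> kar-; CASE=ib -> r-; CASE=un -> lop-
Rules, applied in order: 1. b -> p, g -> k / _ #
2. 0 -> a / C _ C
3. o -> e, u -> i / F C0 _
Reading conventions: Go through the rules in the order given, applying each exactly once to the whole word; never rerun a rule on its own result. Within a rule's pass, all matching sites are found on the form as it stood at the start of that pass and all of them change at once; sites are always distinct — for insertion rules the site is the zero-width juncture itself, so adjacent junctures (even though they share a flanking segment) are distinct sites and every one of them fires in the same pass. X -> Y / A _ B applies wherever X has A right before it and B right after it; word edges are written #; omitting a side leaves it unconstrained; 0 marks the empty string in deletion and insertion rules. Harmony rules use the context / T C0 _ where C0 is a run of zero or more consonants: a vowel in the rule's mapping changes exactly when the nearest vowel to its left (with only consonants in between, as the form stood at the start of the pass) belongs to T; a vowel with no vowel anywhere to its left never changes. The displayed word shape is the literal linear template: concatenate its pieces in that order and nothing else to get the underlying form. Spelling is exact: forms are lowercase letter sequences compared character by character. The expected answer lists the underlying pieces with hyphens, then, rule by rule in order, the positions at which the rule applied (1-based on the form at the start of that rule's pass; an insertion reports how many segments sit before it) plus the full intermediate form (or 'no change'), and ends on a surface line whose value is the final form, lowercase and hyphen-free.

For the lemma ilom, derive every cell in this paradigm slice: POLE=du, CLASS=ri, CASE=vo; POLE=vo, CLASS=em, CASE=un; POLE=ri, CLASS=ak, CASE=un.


cell POLE=du, CLASS=ri, CASE=vo:
underlying: bdi-ilom-ro-ob
1. b -> p, g -> k / _ #: fires at position(s) 11: bdiilomroop
2. 0 -> a / C _ C: inserts after position(s) 1, 7: badiilomaroop
3. o -> e, u -> i / F C0 _: fires at position(s) 7: badiilemaroop
surface: badiilemaroop

cell POLE=vo, CLASS=em, CASE=un:
underlying: lop-ilom-sf-um
1. b -> p, g -> k / _ #: no change
2. 0 -> a / C _ C: inserts after position(s) 7, 8: lopilomasafum
3. o -> e, u -> i / F C0 _: fires at position(s) 6: lopilemasafum
surface: lopilemasafum

cell POLE=ri, CLASS=ak, CASE=un:
underlying: lop-ilom-du-vu
1. b -> p, g -> k / _ #: no change
2. 0 -> a / C _ C: inserts after position(s) 7: lopilomaduvu
3. o -> e, u -> i / F C0 _: fires at position(s) 6: lopilemaduvu
surface: lopilemaduvu


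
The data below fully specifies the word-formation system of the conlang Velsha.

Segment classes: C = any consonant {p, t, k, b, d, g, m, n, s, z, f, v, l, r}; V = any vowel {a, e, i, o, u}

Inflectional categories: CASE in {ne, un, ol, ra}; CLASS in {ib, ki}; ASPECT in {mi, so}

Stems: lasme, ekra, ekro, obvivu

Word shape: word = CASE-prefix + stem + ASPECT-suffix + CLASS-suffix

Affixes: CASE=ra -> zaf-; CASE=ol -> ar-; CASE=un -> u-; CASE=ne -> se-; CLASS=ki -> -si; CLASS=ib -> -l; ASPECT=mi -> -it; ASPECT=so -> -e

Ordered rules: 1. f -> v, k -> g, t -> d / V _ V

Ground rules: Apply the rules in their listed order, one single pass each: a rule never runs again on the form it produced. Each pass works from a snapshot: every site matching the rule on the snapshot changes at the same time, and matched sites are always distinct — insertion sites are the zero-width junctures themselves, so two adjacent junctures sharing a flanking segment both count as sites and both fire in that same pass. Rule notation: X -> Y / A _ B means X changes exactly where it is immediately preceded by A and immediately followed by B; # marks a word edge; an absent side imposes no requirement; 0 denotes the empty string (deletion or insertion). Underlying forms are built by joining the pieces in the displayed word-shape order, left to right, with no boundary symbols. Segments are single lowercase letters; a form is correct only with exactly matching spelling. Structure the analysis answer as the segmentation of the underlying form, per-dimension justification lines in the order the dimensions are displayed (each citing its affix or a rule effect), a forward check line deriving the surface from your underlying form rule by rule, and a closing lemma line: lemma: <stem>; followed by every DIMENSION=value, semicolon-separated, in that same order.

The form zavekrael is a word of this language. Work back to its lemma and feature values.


underlying: zaf-ekra-e-l
CASE=ra - signalled by the affix zaf-
CLASS=ib - signalled by the affix -l
ASPECT=so - signalled by the affix -e
check: zafekrael -> zavekrael
lemma: ekra; CASE=ra; CLASS=ib; ASPECT=so


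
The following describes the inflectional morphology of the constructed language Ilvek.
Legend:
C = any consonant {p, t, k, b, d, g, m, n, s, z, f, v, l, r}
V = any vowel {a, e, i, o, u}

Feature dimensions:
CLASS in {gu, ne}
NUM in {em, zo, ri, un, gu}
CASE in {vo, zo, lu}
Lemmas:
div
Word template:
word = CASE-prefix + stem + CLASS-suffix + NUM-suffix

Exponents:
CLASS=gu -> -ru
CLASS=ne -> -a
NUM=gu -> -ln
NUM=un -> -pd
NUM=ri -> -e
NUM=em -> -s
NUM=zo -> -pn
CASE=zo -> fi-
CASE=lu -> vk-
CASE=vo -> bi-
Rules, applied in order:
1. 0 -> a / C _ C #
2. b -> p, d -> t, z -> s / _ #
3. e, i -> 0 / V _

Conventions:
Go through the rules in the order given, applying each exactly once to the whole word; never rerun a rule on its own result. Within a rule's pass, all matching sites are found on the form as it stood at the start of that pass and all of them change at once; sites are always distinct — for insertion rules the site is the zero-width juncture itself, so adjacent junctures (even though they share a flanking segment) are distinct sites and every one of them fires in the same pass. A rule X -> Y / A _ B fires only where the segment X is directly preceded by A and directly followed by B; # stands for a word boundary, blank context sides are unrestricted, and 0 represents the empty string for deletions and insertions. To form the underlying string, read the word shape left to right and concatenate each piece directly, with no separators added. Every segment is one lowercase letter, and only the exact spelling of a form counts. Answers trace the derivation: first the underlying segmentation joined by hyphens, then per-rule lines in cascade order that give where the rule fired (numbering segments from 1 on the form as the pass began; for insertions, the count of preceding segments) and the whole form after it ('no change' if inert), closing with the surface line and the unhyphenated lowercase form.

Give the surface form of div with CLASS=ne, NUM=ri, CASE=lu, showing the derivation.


underlying: vk-div-a-e
1. 0 -> a / C _ C #: no change
2. b -> p, d -> t, z -> s / _ #: no change
3. e, i -> 0 / V _: fires at position(s) 7: vkdiva
surface: vkdiva


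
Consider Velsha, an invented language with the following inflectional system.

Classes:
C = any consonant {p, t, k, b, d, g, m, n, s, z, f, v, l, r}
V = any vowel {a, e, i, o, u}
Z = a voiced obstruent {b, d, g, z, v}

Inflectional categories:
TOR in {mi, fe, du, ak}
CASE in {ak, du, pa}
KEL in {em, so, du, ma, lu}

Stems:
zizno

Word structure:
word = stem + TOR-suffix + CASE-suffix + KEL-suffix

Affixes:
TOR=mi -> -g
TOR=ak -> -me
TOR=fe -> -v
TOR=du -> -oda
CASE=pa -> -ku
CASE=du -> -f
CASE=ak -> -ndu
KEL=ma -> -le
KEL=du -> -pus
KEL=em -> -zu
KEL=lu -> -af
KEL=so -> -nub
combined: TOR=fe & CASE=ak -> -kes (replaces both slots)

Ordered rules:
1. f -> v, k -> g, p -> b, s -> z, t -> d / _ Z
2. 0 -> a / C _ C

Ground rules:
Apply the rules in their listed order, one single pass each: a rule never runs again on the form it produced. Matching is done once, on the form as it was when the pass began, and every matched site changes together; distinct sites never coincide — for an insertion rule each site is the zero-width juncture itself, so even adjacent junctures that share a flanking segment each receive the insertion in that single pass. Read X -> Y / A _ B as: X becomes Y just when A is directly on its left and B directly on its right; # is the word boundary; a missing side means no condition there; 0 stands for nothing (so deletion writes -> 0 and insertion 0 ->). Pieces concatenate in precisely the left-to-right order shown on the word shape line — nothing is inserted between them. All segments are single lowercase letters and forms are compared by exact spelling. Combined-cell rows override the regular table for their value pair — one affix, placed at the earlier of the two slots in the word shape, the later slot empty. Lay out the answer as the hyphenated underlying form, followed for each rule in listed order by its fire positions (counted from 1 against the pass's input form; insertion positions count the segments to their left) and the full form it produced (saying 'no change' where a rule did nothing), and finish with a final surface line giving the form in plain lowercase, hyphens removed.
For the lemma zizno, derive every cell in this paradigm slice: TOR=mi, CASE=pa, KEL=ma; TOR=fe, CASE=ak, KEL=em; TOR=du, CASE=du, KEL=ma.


cell TOR=mi, CASE=pa, KEL=ma:
underlying: zizno-g-ku-le
1. f -> v, k -> g, p -> b, s -> z, t -> d / _ Z: no change
2. 0 -> a / C _ C: inserts after position(s) 3, 6: zizanogakule
surface: zizanogakule

cell TOR=fe, CASE=ak, KEL=em:
underlying: zizno-kes-zu
1. f -> v, k -> g, p -> b, s -> z, t -> d / _ Z: fires at position(s) 8: ziznokezzu
2. 0 -> a / C _ C: inserts after position(s) 3, 8: zizanokezazu
surface: zizanokezazu

cell TOR=du, CASE=du, KEL=ma:
underlying: zizno-oda-f-le
1. f -> v, k -> g, p -> b, s -> z, t -> d / _ Z: no change
2. 0 -> a / C _ C: inserts after position(s) 3, 9: zizanoodafale
surface: zizanoodafale


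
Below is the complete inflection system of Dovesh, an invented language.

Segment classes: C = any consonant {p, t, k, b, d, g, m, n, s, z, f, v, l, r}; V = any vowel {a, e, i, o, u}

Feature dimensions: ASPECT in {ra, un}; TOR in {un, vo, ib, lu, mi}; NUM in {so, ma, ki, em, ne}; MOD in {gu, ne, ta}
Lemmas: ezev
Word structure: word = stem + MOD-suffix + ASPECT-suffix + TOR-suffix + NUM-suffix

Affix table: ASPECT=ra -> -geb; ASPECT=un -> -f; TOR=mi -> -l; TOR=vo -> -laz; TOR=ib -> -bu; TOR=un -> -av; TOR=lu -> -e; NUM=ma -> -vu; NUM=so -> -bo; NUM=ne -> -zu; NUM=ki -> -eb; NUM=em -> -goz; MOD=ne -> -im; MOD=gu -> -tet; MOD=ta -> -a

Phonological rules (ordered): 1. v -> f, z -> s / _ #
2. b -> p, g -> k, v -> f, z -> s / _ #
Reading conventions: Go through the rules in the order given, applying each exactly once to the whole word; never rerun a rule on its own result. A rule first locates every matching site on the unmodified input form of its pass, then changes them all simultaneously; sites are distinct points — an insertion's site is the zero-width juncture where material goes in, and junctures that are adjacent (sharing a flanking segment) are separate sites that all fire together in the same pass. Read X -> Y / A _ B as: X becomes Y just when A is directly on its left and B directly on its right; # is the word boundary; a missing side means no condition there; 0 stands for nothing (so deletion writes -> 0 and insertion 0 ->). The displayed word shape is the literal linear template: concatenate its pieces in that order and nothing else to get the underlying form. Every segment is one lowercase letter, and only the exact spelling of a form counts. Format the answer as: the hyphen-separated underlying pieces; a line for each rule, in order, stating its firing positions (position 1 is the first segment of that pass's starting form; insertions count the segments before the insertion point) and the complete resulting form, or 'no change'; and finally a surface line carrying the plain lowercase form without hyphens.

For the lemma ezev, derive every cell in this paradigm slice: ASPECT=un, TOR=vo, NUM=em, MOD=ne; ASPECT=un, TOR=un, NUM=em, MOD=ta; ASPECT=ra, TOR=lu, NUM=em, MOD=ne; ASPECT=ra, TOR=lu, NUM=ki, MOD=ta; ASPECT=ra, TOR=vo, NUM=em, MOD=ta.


cell ASPECT=un, TOR=vo, NUM=em, MOD=ne:
underlying: ezev-im-f-laz-goz
1. v -> f, z -> s / _ #: fires at position(s) 13: ezevimflazgos
2. b -> p, g -> k, v -> f, z -> s / _ #: no change
surface: ezevimflazgos

cell ASPECT=un, TOR=un, NUM=em, MOD=ta:
underlying: ezev-a-f-av-goz
1. v -> f, z -> s / _ #: fires at position(s) 11: ezevafavgos
2. b -> p, g -> k, v -> f, z -> s / _ #: no change
surface: ezevafavgos

cell ASPECT=ra, TOR=lu, NUM=em, MOD=ne:
underlying: ezev-im-geb-e-goz
1. v -> f, z -> s / _ #: fires at position(s) 13: ezevimgebegos
2. b -> p, g -> k, v -> f, z -> s / _ #: no change
surface: ezevimgebegos

cell ASPECT=ra, TOR=lu, NUM=ki, MOD=ta:
underlying: ezev-a-geb-e-eb
1. v -> f, z -> s / _ #: no change
2. b -> p, g -> k, v -> f, z -> s / _ #: fires at position(s) 11: ezevagebeep
surface: ezevagebeep

cell ASPECT=ra, TOR=vo, NUM=em, MOD=ta:
underlying: ezev-a-geb-laz-goz
1. v -> f, z -> s / _ #: fires at position(s) 14: ezevageblazgos
2. b -> p, g -> k, v -> f, z -> s / _ #: no change
surface: ezevageblazgos


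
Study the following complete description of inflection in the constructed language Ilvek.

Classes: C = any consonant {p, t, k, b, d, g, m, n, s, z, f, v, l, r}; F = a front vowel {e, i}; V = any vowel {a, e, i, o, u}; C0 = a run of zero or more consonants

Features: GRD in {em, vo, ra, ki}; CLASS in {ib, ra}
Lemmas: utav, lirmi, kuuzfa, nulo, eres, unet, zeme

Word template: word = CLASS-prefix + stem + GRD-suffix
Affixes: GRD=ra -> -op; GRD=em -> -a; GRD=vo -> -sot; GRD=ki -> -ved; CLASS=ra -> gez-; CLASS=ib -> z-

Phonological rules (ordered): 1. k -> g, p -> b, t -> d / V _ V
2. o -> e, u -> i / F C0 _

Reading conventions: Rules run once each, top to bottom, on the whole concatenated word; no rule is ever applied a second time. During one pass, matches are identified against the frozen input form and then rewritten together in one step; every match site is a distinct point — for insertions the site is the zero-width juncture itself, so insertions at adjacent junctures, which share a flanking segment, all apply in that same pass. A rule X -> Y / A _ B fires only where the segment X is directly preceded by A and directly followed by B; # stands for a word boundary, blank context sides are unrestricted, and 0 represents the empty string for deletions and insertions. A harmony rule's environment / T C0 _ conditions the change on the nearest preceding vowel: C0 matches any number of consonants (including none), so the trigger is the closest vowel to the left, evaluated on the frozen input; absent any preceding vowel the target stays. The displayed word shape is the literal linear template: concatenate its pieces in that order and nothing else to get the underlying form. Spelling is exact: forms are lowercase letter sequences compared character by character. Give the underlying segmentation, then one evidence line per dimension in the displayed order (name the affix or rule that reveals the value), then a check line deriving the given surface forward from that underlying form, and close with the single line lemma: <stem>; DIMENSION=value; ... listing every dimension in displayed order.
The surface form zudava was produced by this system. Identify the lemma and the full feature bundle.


underlying: z-utav-a
GRD=em - signalled by the affix -a
CLASS=ib - signalled by the affix z-
check: zutava -> zudava -> zudava
lemma: utav; GRD=em; CLASS=ib


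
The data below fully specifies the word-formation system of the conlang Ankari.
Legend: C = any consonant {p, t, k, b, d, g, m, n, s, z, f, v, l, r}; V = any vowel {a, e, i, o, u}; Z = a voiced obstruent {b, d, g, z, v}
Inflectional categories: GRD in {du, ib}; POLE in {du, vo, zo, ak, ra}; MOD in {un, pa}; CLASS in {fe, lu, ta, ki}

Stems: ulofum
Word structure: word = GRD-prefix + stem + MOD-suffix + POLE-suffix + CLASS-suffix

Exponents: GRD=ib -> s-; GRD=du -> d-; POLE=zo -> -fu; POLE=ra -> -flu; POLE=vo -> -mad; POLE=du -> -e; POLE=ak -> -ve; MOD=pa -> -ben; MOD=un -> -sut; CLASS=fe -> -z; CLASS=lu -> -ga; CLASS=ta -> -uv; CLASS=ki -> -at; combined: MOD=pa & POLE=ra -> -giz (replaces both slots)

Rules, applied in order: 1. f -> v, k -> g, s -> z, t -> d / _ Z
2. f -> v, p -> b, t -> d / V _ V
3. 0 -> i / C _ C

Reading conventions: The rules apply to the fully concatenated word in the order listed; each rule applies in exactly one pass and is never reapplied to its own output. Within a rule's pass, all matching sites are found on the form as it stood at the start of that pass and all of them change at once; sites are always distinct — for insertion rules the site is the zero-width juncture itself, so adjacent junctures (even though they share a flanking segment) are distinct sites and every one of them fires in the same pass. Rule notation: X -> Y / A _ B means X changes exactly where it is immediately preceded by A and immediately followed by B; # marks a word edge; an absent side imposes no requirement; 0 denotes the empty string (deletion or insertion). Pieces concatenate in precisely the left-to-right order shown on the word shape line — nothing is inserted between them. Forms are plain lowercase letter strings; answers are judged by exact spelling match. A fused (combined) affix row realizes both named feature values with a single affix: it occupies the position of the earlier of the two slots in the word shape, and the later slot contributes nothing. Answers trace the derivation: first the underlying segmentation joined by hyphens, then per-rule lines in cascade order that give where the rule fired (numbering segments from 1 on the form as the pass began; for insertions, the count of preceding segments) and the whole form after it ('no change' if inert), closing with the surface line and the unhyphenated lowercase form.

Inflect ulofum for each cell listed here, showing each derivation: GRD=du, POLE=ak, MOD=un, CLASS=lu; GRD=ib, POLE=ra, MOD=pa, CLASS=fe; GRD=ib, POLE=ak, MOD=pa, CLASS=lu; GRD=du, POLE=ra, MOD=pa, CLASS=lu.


cell GRD=du, POLE=ak, MOD=un, CLASS=lu:
underlying: d-ulofum-sut-ve-ga
1. f -> v, k -> g, s -> z, t -> d / _ Z: fires at position(s) 10: dulofumsudvega
2. f -> v, p -> b, t -> d / V _ V: fires at position(s) 5: dulovumsudvega
3. 0 -> i / C _ C: inserts after position(s) 7, 10: dulovumisudivega
surface: dulovumisudivega

cell GRD=ib, POLE=ra, MOD=pa, CLASS=fe:
underlying: s-ulofum-giz-z
1. f -> v, k -> g, s -> z, t -> d / _ Z: no change
2. f -> v, p -> b, t -> d / V _ V: fires at position(s) 5: sulovumgizz
3. 0 -> i / C _ C: inserts after position(s) 7, 10: sulovumigiziz
surface: sulovumigiziz

cell GRD=ib, POLE=ak, MOD=pa, CLASS=lu:
underlying: s-ulofum-ben-ve-ga
1. f -> v, k -> g, s -> z, t -> d / _ Z: no change
2. f -> v, p -> b, t -> d / V _ V: fires at position(s) 5: sulovumbenvega
3. 0 -> i / C _ C: inserts after position(s) 7, 10: sulovumibenivega
surface: sulovumibenivega

cell GRD=du, POLE=ra, MOD=pa, CLASS=lu:
underlying: d-ulofum-giz-ga
1. f -> v, k -> g, s -> z, t -> d / _ Z: no change
2. f -> v, p -> b, t -> d / V _ V: fires at position(s) 5: dulovumgizga
3. 0 -> i / C _ C: inserts after position(s) 7, 10: dulovumigiziga
surface: dulovumigiziga


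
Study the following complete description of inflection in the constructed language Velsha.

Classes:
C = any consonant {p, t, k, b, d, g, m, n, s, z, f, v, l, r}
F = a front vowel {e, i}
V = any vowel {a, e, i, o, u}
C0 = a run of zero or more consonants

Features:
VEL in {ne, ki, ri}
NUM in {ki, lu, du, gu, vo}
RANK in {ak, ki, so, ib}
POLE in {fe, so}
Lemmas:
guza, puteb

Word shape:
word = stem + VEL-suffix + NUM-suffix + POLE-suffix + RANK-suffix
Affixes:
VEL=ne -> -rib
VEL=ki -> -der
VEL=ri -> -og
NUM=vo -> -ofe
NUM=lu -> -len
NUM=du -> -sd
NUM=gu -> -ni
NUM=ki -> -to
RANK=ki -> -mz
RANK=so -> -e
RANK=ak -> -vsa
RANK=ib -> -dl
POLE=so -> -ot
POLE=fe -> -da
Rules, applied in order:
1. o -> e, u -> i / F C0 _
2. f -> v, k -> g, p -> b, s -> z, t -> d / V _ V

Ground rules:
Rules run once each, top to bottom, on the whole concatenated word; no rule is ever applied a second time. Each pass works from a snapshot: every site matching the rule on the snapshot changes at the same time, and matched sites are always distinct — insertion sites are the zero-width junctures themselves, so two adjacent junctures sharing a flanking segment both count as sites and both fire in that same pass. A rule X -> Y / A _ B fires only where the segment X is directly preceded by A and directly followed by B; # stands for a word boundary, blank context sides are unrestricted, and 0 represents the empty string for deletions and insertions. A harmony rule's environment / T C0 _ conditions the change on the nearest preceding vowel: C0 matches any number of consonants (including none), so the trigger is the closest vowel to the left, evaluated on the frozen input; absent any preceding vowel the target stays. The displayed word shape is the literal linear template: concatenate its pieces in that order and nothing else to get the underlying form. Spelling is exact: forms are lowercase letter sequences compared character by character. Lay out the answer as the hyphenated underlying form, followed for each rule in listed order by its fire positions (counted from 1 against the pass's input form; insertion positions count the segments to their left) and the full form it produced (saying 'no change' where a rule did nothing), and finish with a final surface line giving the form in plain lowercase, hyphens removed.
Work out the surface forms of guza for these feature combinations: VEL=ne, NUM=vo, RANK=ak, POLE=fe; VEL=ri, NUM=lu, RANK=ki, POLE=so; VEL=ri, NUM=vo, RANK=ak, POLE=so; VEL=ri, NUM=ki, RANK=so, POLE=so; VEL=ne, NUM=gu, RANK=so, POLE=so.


cell VEL=ne, NUM=vo, RANK=ak, POLE=fe:
underlying: guza-rib-ofe-da-vsa
1. o -> e, u -> i / F C0 _: fires at position(s) 8: guzaribefedavsa
2. f -> v, k -> g, p -> b, s -> z, t -> d / V _ V: fires at position(s) 9: guzaribevedavsa
surface: guzaribevedavsa

cell VEL=ri, NUM=lu, RANK=ki, POLE=so:
underlying: guza-og-len-ot-mz
1. o -> e, u -> i / F C0 _: fires at position(s) 10: guzaoglenetmz
2. f -> v, k -> g, p -> b, s -> z, t -> d / V _ V: no change
surface: guzaoglenetmz

cell VEL=ri, NUM=vo, RANK=ak, POLE=so:
underlying: guza-og-ofe-ot-vsa
1. o -> e, u -> i / F C0 _: fires at position(s) 10: guzaogofeetvsa
2. f -> v, k -> g, p -> b, s -> z, t -> d / V _ V: fires at position(s) 8: guzaogoveetvsa
surface: guzaogoveetvsa

cell VEL=ri, NUM=ki, RANK=so, POLE=so:
underlying: guza-og-to-ot-e
1. o -> e, u -> i / F C0 _: no change
2. f -> v, k -> g, p -> b, s -> z, t -> d / V _ V: fires at position(s) 10: guzaogtoode
surface: guzaogtoode

cell VEL=ne, NUM=gu, RANK=so, POLE=so:
underlying: guza-rib-ni-ot-e
1. o -> e, u -> i / F C0 _: fires at position(s) 10: guzaribniete
2. f -> v, k -> g, p -> b, s -> z, t -> d / V _ V: fires at position(s) 11: guzaribniede
surface: guzaribniede


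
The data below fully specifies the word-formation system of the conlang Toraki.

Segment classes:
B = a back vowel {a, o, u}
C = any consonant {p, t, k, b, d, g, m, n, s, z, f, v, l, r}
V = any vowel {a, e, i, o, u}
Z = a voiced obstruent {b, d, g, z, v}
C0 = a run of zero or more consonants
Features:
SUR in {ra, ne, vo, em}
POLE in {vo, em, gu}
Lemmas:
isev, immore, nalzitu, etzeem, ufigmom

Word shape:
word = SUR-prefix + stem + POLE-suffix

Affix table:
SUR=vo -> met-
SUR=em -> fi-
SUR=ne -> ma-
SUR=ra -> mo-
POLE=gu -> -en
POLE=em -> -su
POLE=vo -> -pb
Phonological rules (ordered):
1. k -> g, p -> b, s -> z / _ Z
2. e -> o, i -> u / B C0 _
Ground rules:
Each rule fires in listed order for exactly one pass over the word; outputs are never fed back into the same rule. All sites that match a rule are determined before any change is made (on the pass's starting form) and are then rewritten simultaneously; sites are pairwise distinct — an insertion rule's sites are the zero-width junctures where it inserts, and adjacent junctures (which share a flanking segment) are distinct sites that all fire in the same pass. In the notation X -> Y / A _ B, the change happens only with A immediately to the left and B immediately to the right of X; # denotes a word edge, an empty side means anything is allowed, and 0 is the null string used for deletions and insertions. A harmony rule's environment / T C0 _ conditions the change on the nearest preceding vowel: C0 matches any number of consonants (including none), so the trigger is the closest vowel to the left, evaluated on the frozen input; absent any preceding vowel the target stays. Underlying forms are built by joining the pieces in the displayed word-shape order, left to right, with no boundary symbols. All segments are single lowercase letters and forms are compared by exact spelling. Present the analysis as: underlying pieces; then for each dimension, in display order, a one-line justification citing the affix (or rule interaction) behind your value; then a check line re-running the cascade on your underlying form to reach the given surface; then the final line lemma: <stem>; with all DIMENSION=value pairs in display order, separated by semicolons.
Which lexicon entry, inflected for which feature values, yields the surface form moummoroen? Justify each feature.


underlying: mo-immore-en
SUR=ra - signalled by the affix mo-
POLE=gu - signalled by the affix -en
check: moimmoreen -> moimmoreen -> moummoroen
lemma: immore; SUR=ra; POLE=gu


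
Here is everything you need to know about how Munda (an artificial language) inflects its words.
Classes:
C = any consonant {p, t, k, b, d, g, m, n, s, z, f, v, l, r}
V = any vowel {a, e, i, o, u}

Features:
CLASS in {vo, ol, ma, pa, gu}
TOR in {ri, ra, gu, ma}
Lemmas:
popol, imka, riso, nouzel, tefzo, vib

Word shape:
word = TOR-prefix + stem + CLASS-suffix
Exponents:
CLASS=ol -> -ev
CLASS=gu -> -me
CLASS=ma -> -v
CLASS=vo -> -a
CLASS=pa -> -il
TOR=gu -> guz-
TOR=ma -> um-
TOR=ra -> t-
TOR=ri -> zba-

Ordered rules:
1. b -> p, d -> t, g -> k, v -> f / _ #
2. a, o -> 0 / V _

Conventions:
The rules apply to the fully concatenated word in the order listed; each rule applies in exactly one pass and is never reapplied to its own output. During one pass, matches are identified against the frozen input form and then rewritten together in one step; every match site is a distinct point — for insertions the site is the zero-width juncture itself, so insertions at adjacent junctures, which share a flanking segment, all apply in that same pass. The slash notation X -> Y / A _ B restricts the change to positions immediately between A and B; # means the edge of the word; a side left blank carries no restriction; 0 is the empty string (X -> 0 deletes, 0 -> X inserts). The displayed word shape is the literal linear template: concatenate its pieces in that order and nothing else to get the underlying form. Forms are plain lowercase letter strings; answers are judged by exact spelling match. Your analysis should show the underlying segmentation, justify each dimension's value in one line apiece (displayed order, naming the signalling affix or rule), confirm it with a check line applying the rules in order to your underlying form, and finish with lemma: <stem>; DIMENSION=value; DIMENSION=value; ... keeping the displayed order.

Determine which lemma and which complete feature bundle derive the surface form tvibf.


underlying: t-vib-v
CLASS=ma - signalled by the affix -v
TOR=ra - signalled by the affix t-
check: tvibv -> tvibf -> tvibf
lemma: vib; CLASS=ma; TOR=ra


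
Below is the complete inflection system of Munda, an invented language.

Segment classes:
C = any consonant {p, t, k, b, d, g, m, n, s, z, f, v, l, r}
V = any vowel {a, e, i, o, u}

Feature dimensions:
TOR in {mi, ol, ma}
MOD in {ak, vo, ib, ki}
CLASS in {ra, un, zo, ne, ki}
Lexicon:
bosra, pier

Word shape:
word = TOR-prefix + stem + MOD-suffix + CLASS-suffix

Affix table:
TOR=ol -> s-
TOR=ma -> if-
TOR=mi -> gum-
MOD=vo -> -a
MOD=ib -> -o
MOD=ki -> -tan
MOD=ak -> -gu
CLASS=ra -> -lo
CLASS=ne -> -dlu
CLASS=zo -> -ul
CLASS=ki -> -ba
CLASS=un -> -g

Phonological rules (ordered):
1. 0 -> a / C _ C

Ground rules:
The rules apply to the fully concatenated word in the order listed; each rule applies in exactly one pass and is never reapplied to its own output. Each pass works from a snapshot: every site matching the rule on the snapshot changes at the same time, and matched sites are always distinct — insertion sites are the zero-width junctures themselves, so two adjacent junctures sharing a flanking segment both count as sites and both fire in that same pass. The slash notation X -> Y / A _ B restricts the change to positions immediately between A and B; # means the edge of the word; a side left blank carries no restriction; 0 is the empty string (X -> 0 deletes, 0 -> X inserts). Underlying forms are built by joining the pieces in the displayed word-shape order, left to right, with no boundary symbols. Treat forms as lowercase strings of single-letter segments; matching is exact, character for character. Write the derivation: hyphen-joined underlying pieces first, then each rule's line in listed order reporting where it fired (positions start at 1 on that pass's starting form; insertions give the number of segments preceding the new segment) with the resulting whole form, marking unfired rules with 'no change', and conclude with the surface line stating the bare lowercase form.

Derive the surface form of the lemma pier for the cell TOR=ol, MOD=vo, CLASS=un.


underlying: s-pier-a-g
1. 0 -> a / C _ C: inserts after position(s) 1: sapierag
surface: sapierag


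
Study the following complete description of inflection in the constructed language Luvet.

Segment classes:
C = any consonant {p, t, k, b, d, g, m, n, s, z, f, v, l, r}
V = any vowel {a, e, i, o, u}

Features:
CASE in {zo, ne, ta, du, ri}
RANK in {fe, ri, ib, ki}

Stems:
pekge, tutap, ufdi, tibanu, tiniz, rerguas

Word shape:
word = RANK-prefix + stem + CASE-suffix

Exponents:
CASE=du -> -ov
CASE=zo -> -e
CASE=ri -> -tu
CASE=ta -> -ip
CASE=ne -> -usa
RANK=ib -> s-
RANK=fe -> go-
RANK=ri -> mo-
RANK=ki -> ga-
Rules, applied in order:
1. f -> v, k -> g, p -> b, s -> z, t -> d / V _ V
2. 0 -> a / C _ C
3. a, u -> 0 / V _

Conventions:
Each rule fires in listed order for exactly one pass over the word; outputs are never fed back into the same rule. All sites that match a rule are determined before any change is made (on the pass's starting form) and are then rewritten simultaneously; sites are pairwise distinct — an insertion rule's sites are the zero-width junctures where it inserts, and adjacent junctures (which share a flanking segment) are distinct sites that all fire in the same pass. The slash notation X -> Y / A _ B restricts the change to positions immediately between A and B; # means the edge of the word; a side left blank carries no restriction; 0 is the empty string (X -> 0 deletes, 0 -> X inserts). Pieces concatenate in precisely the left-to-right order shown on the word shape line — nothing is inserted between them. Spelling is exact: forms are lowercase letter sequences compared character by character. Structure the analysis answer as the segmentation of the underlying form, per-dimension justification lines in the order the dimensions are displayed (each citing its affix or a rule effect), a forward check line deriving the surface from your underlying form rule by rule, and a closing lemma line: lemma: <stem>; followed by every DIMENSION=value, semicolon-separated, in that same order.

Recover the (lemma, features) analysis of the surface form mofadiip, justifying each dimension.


underlying: mo-ufdi-ip
CASE=ta - signalled by the affix -ip
RANK=ri - signalled by the affix mo-
check: moufdiip -> moufdiip -> moufadiip -> mofadiip
lemma: ufdi; CASE=ta; RANK=ri


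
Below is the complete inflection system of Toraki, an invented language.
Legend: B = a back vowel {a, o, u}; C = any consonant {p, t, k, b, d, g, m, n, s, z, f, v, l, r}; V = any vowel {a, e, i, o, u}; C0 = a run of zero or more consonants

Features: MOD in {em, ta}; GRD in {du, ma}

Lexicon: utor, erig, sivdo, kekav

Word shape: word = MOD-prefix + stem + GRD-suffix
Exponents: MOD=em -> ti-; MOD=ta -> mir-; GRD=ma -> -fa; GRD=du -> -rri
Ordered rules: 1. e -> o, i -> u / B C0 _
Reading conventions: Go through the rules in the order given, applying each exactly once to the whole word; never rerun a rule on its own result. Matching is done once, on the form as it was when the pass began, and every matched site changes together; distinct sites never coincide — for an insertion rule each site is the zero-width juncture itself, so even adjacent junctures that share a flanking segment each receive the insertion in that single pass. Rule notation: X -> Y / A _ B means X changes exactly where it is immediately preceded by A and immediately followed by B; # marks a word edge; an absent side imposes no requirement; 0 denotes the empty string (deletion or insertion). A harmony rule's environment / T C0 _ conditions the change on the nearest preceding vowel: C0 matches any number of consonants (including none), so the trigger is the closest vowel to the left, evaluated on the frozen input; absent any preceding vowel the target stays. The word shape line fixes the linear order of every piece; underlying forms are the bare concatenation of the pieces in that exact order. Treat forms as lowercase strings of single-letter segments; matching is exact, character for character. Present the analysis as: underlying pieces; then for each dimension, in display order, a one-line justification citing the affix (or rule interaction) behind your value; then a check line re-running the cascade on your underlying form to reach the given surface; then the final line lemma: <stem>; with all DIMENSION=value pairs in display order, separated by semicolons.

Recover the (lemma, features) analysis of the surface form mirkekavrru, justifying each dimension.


underlying: mir-kekav-rri
MOD=ta - signalled by the affix mir-
GRD=du - signalled by the affix -rri
check: mirkekavrri -> mirkekavrru
lemma: kekav; MOD=ta; GRD=du


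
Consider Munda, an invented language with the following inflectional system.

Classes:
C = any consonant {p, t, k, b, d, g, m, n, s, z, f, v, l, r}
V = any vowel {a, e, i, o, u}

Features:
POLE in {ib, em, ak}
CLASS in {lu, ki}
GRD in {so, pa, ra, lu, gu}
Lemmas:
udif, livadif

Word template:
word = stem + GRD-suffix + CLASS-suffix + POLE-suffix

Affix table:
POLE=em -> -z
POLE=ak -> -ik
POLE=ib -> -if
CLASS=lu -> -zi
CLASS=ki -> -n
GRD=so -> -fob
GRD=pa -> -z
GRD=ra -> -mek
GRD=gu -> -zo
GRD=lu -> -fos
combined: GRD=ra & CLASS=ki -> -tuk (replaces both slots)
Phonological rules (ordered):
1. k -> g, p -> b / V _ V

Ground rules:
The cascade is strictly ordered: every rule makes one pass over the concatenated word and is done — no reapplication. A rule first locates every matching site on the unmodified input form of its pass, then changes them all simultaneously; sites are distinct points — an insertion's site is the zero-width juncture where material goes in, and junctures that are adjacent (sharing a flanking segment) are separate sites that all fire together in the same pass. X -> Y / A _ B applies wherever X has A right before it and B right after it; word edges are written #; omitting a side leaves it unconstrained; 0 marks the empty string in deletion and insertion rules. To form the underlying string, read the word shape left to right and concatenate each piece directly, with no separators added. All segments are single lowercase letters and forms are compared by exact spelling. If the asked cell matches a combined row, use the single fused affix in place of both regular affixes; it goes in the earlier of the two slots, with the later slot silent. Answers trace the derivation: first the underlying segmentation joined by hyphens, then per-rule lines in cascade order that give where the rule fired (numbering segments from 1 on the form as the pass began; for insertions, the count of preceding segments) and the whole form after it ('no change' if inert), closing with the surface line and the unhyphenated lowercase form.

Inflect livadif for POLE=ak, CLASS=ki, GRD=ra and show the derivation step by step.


underlying: livadif-tuk-ik
1. k -> g, p -> b / V _ V: fires at position(s) 10: livadiftugik
surface: livadiftugik
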